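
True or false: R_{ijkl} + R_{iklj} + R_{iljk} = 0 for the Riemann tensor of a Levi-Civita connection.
This is the first (algebraic) Bianchi identity.
True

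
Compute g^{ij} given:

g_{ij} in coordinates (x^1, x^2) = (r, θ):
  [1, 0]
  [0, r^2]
The metric is diagonal, so g^{ij} is diagonal with entries 1/g_{ii}: diag(1, 1/(r^2)).
g^{ij}:
  [1, 0]
  [0, 1/r^2]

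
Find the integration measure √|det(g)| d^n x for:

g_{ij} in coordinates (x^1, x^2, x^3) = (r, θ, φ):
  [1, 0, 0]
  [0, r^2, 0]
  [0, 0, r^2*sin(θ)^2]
det(g) = r^4*sin(θ)^2
√|det(g)| = r^2*sin(θ) (taking 0 < θ < π so that |sin(θ)| = sin(θ))
Volume element: dV = r^2*sin(θ) dr dθ dφ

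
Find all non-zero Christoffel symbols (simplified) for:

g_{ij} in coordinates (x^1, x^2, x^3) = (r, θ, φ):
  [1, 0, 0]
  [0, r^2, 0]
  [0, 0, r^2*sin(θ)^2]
Using Γ^k_{ij} = (1/2) g^{km} (∂_i g_{mj} + ∂_j g_{mi} - ∂_m g_{ij}); the metric is diagonal, so only the m = k term contributes.
Non-zero symbols (using the symmetry Γ^k_{ij} = Γ^k_{ji}):
Γ^r_{θ θ} = (1/2) g^{rr} (∂_θ g_{rθ} + ∂_θ g_{rθ} - ∂_r g_{θθ}) = (1/2)(1)((0) + (0) - (2*r)) = -r
Γ^r_{φ φ} = (1/2) g^{rr} (∂_φ g_{rφ} + ∂_φ g_{rφ} - ∂_r g_{φφ}) = (1/2)(1)((0) + (0) - (2*r*sin(θ)^2)) = -r*sin(θ)^2
Γ^θ_{r θ} = (1/2) g^{θθ} (∂_r g_{θθ} + ∂_θ g_{θr} - ∂_θ g_{rθ}) = (1/2)(1/r^2)((2*r) + (0) - (0)) = 1/r
Γ^θ_{φ φ} = (1/2) g^{θθ} (∂_φ g_{θφ} + ∂_φ g_{θφ} - ∂_θ g_{φφ}) = (1/2)(1/r^2)((0) + (0) - (r^2*sin(2*θ))) = -sin(2*θ)/2
Γ^φ_{r φ} = (1/2) g^{φφ} (∂_r g_{φφ} + ∂_φ g_{φr} - ∂_φ g_{rφ}) = (1/2)(1/(r^2*sin(θ)^2))((2*r*sin(θ)^2) + (0) - (0)) = 1/r
Γ^φ_{θ φ} = (1/2) g^{φφ} (∂_θ g_{φφ} + ∂_φ g_{φθ} - ∂_φ g_{θφ}) = (1/2)(1/(r^2*sin(θ)^2))((r^2*sin(2*θ)) + (0) - (0)) = 1/tan(θ)
All other Christoffel symbols are zero.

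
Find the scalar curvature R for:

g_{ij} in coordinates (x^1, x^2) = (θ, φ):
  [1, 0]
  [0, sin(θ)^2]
Non-zero Christoffel symbols (Γ^k_{ij} = Γ^k_{ji}):
Γ^θ_{φ φ} = -sin(2*θ)/2
Γ^φ_{θ φ} = 1/tan(θ)
Ricci tensor (R_{ij} = R^k_{ikj}): R_{θθ} = 1, R_{θφ} = 0, R_{φφ} = sin(θ)^2
Inverse metric: g^{θθ} = 1, g^{φφ} = 1/sin(θ)^2
R = g^{ij} R_{ij} = (1)(1) + (1/sin(θ)^2)(sin(θ)^2) = 2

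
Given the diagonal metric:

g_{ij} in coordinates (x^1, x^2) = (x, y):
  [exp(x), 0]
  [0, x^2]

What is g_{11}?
With x^1 = x, x^2 = y, g_{11} = g_{xx} is the row-1, column-1 entry of the matrix.
g_{11} = exp(x)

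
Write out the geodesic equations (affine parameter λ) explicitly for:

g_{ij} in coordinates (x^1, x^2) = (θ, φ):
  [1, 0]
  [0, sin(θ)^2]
Geodesic equation: d^2x^k/dλ^2 + Γ^k_{ij} (dx^i/dλ)(dx^j/dλ) = 0.
Non-zero Christoffel symbols:
Γ^θ_{φ φ} = -sin(2*θ)/2
Γ^φ_{θ φ} = 1/tan(θ)
Substituting (the symmetric pair Γ^k_{ij}, Γ^k_{ji} combines into a factor 2):
d^2θ/dλ^2 - (sin(2*θ)/2) (dφ/dλ)^2 = 0
d^2φ/dλ^2 + (2/tan(θ)) (dθ/dλ)(dφ/dλ) = 0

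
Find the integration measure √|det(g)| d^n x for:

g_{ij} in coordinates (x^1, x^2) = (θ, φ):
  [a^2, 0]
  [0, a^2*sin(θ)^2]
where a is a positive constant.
det(g) = a^4*sin(θ)^2
√|det(g)| = a^2*sin(θ) (taking 0 < θ < π so that |sin(θ)| = sin(θ))
Volume element: dV = a^2*sin(θ) dθ dφ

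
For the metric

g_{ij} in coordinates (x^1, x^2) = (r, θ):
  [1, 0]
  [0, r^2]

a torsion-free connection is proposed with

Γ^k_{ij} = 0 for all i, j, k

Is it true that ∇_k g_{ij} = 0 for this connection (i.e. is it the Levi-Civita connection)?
Using ∇_k g_{ij} = ∂_k g_{ij} - Γ^m_{ki} g_{mj} - Γ^m_{kj} g_{im}:
∇_r g_{θθ} = (2*r) - (0) - (0) = 2*r ≠ 0
So the connection is not metric compatible (it is not the Levi-Civita connection).
No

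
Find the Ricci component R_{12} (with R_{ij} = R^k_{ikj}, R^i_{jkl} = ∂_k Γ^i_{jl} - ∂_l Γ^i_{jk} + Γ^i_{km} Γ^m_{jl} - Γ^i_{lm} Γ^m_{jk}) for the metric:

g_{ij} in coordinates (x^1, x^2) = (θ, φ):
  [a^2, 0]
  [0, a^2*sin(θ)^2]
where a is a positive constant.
Non-zero Christoffel symbols (Γ^k_{ij} = Γ^k_{ji}):
Γ^θ_{φ φ} = -sin(2*θ)/2
Γ^φ_{θ φ} = 1/tan(θ)
R^θ_{θ θ φ} = 0 (a repeated index in an antisymmetric pair)
R^φ_{θ φ φ} = 0 (a repeated index in an antisymmetric pair)
R_{θφ} = R^θ_{θ θ φ} + R^φ_{θ φ φ} = (0) + (0) = 0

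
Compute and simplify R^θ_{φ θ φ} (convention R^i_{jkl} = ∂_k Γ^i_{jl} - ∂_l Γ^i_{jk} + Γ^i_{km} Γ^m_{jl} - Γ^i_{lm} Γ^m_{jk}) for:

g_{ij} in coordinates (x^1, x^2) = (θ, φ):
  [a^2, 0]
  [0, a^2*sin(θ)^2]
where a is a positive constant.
Non-zero Christoffel symbols (Γ^k_{ij} = Γ^k_{ji}):
Γ^θ_{φ φ} = -sin(2*θ)/2
Γ^φ_{θ φ} = 1/tan(θ)
R^θ_{φ θ φ} = ∂_θ Γ^θ_{φ φ} - ∂_φ Γ^θ_{φ θ} + Γ^θ_{θ m} Γ^m_{φ φ} - Γ^θ_{φ m} Γ^m_{φ θ}
  = (-cos(2*θ)) - (0) + (0) - (-cos(θ)^2) = sin(θ)^2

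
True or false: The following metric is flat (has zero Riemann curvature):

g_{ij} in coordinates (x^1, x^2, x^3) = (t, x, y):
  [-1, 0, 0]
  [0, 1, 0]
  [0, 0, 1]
All metric components are constant, so every Christoffel symbol vanishes and R^i_{jkl} = 0.
True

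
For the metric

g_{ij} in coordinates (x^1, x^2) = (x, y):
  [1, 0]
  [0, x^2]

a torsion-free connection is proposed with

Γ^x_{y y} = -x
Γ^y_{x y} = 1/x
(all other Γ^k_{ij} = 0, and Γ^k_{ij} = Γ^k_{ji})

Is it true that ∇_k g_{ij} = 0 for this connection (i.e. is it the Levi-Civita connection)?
Using ∇_k g_{ij} = ∂_k g_{ij} - Γ^m_{ki} g_{mj} - Γ^m_{kj} g_{im}:
e.g. ∇_x g_{yy} = (2*x) - (x) - (x) = 0
Every component ∇_k g_{ij} vanishes: the connection is metric compatible.
Yes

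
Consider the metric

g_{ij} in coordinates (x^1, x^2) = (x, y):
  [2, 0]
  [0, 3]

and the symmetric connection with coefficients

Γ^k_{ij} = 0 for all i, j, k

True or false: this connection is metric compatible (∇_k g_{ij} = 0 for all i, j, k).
Using ∇_k g_{ij} = ∂_k g_{ij} - Γ^m_{ki} g_{mj} - Γ^m_{kj} g_{im}:
e.g. ∇_y g_{xy} = (0) - (0) - (0) = 0
Every component ∇_k g_{ij} vanishes: the connection is metric compatible.
True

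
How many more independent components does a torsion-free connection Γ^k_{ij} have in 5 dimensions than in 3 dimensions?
Independent components in n dimensions: n × n(n+1)/2 = n^2(n+1)/2.
5D: 5 × 15 = 75
3D: 3 × 6 = 18
Difference = 75 - 18 = 57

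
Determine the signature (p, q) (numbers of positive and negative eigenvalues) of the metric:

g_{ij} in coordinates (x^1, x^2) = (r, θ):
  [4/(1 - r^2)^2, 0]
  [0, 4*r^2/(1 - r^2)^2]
The metric is diagonal, so its eigenvalues are the diagonal entries: 4/(1 - r^2)^2, 4*r^2/(1 - r^2)^2 (at a generic point, where coordinate-dependent entries are positive).
2 positive, 0 negative.
(2, 0) - Riemannian (positive definite)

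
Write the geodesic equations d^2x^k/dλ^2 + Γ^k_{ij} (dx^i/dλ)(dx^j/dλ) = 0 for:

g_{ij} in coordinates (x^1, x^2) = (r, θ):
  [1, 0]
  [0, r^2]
Geodesic equation: d^2x^k/dλ^2 + Γ^k_{ij} (dx^i/dλ)(dx^j/dλ) = 0.
Non-zero Christoffel symbols:
Γ^r_{θ θ} = -r
Γ^θ_{r θ} = 1/r
Substituting (the symmetric pair Γ^k_{ij}, Γ^k_{ji} combines into a factor 2):
d^2r/dλ^2 - r (dθ/dλ)^2 = 0
d^2θ/dλ^2 + (2/r) (dr/dλ)(dθ/dλ) = 0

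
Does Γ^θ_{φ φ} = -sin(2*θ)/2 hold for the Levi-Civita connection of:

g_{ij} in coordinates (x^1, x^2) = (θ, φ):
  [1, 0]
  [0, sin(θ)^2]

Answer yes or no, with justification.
Γ^θ_{φ φ} = (1/2) g^{θθ} (∂_φ g_{θφ} + ∂_φ g_{θφ} - ∂_θ g_{φφ}) = (1/2)(1)((0) + (0) - (sin(2*θ))) = -sin(2*θ)/2
This equals the proposed value -sin(2*θ)/2.
Yes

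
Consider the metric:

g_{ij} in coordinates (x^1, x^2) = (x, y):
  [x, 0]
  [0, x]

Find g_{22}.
With x^1 = x, x^2 = y, g_{22} = g_{yy} is the row-2, column-2 entry of the matrix.
g_{22} = x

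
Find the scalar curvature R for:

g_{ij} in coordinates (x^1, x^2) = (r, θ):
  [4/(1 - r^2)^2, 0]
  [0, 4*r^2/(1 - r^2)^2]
Non-zero Christoffel symbols (Γ^k_{ij} = Γ^k_{ji}):
Γ^r_{r r} = 2*r/(1 - r^2)
Γ^r_{θ θ} = (r^3 + r)/(r^2 - 1)
Γ^θ_{r θ} = (-r^2 - 1)/(r^3 - r)
Ricci tensor (R_{ij} = R^k_{ikj}): R_{rr} = -4/(r^2 - 1)^2, R_{rθ} = 0, R_{θθ} = -4*r^2/(r^2 - 1)^2
Inverse metric: g^{rr} = (1 - r^2)^2/4, g^{θθ} = (1 - r^2)^2/(4*r^2)
R = g^{ij} R_{ij} = ((1 - r^2)^2/4)(-4/(r^2 - 1)^2) + ((1 - r^2)^2/(4*r^2))(-4*r^2/(r^2 - 1)^2) = -2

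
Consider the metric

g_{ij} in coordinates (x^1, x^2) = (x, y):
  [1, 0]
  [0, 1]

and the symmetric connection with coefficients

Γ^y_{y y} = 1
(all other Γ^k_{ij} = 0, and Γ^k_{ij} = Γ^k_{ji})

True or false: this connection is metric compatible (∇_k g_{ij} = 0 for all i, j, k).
Using ∇_k g_{ij} = ∂_k g_{ij} - Γ^m_{ki} g_{mj} - Γ^m_{kj} g_{im}:
∇_y g_{yy} = (0) - (1) - (1) = -2 ≠ 0
So the connection is not metric compatible (it is not the Levi-Civita connection).
False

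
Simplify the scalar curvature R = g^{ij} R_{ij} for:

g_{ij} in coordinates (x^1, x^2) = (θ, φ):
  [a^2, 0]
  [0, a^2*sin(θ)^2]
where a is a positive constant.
Non-zero Christoffel symbols (Γ^k_{ij} = Γ^k_{ji}):
Γ^θ_{φ φ} = -sin(2*θ)/2
Γ^φ_{θ φ} = 1/tan(θ)
Ricci tensor (R_{ij} = R^k_{ikj}): R_{θθ} = 1, R_{θφ} = 0, R_{φφ} = sin(θ)^2
Inverse metric: g^{θθ} = 1/a^2, g^{φφ} = 1/(a^2*sin(θ)^2)
R = g^{ij} R_{ij} = (1/a^2)(1) + (1/(a^2*sin(θ)^2))(sin(θ)^2) = 2/a^2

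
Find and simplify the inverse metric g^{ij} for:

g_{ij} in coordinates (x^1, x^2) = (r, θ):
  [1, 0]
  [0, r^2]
The metric is diagonal, so g^{ij} is diagonal with entries 1/g_{ii}: diag(1, 1/(r^2)).
g^{ij}:
  [1, 0]
  [0, 1/r^2]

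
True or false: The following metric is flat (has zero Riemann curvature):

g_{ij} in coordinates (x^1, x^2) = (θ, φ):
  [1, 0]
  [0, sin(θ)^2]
Non-zero Christoffel symbols:
Γ^θ_{φ φ} = -sin(2*θ)/2
Γ^φ_{θ φ} = 1/tan(θ)
Ricci tensor: R_{θθ} = 1, R_{θφ} = 0, R_{φφ} = sin(θ)^2
The Ricci tensor is non-zero, so the Riemann tensor is non-zero: not flat.
False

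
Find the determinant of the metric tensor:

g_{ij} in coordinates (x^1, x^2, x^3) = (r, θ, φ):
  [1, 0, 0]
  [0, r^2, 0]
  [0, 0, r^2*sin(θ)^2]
Diagonal metric: det(g) = g_{11}·g_{22}·g_{33}
= (1)·(r^2)·(r^2*sin(θ)^2)
det(g) = r^4*sin(θ)^2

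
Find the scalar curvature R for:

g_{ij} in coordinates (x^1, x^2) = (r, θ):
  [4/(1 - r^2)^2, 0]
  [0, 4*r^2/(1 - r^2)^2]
Non-zero Christoffel symbols (Γ^k_{ij} = Γ^k_{ji}):
Γ^r_{r r} = 2*r/(1 - r^2)
Γ^r_{θ θ} = (r^3 + r)/(r^2 - 1)
Γ^θ_{r θ} = (-r^2 - 1)/(r^3 - r)
Ricci tensor (R_{ij} = R^k_{ikj}): R_{rr} = -4/(r^2 - 1)^2, R_{rθ} = 0, R_{θθ} = -4*r^2/(r^2 - 1)^2
Inverse metric: g^{rr} = (1 - r^2)^2/4, g^{θθ} = (1 - r^2)^2/(4*r^2)
R = g^{ij} R_{ij} = ((1 - r^2)^2/4)(-4/(r^2 - 1)^2) + ((1 - r^2)^2/(4*r^2))(-4*r^2/(r^2 - 1)^2) = -2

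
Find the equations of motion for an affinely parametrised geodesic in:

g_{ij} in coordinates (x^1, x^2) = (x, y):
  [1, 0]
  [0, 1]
Geodesic equation: d^2x^k/dλ^2 + Γ^k_{ij} (dx^i/dλ)(dx^j/dλ) = 0.
All Christoffel symbols vanish, so the geodesics are straight lines:
d^2x/dλ^2 = 0
d^2y/dλ^2 = 0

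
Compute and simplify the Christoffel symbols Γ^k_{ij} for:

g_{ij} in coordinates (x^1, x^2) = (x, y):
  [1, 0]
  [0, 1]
Using Γ^k_{ij} = (1/2) g^{km} (∂_i g_{mj} + ∂_j g_{mi} - ∂_m g_{ij}); the metric is diagonal, so only the m = k term contributes.
Every metric component is constant, so all ∂_m g_{ij} = 0 and every Christoffel symbol vanishes.
All Christoffel symbols are zero.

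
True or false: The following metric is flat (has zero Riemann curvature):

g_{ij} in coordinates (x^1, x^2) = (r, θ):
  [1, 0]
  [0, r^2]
Non-zero Christoffel symbols:
Γ^r_{θ θ} = -r
Γ^θ_{r θ} = 1/r
Ricci tensor: R_{rr} = 0, R_{rθ} = 0, R_{θθ} = 0
All R_{ij} vanish; in 2 dimensions the Riemann tensor is fully determined by the Ricci tensor, so R^i_{jkl} = 0: the metric is flat (curvilinear coordinates on flat space).
True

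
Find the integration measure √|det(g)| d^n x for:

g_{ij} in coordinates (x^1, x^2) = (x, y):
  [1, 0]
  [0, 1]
det(g) = 1
√|det(g)| = 1
Volume element: dV = 1 dx dy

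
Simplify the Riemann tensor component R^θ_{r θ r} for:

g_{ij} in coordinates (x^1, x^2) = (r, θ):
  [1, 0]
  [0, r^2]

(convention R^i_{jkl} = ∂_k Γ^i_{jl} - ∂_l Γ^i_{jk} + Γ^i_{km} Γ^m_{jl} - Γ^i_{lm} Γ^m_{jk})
Non-zero Christoffel symbols (Γ^k_{ij} = Γ^k_{ji}):
Γ^r_{θ θ} = -r
Γ^θ_{r θ} = 1/r
R^θ_{r θ r} = ∂_θ Γ^θ_{r r} - ∂_r Γ^θ_{r θ} + Γ^θ_{θ m} Γ^m_{r r} - Γ^θ_{r m} Γ^m_{r θ}
  = (0) - (-1/r^2) + (0) - (1/r^2) = 0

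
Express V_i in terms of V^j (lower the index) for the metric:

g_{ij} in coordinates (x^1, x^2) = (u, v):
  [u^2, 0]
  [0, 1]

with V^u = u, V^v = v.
V_i = g_{ij} V^j:
V_u = (u^2)(u) + (0)(v) = u^3
V_v = (0)(u) + (1)(v) = v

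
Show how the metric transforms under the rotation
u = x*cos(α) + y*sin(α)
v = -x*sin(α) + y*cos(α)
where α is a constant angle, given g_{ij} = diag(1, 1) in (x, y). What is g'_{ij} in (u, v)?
Invert the transformation: x = u*cos(α) - v*sin(α), y = u*sin(α) + v*cos(α)
g'_{ij} = (∂x^k/∂x'^i)(∂x^l/∂x'^j) g_{kl}; with g_{kl} = δ_{kl} this is Σ_k (∂x^k/∂x'^i)(∂x^k/∂x'^j).
Jacobian: ∂x/∂u = cos(α), ∂x/∂v = -sin(α), ∂y/∂u = sin(α), ∂y/∂v = cos(α)
g'_{uu} = (cos(α))(cos(α)) + (sin(α))(sin(α)) = 1
g'_{uv} = (cos(α))(-sin(α)) + (sin(α))(cos(α)) = 0
g'_{vv} = (-sin(α))(-sin(α)) + (cos(α))(cos(α)) = 1
g'_{ij} = diag(1, 1)
The Euclidean metric is invariant under rotations.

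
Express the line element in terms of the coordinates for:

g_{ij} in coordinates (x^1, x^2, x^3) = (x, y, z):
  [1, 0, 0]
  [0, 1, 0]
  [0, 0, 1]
ds^2 = g_{ij} dx^i dx^j; only the non-zero components contribute.
ds^2 = dx^2 + dy^2 + dz^2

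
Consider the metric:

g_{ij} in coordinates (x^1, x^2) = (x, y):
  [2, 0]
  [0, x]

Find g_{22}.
With x^1 = x, x^2 = y, g_{22} = g_{yy} is the row-2, column-2 entry of the matrix.
g_{22} = x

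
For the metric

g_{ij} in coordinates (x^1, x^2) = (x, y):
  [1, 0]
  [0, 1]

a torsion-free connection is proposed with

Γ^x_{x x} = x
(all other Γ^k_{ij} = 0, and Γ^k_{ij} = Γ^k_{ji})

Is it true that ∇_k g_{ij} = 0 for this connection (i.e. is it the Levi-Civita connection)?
Using ∇_k g_{ij} = ∂_k g_{ij} - Γ^m_{ki} g_{mj} - Γ^m_{kj} g_{im}:
∇_x g_{xx} = (0) - (x) - (x) = -2*x ≠ 0
So the connection is not metric compatible (it is not the Levi-Civita connection).
No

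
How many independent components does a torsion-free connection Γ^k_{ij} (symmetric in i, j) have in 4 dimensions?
Γ^k_{ij} has n choices for the upper index and n(n+1)/2 independent symmetric lower index pairs.
Total = 4 × 4×5/2 = 4 × 10 = 40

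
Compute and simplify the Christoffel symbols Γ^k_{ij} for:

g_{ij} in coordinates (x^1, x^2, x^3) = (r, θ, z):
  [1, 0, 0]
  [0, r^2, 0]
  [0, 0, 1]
Using Γ^k_{ij} = (1/2) g^{km} (∂_i g_{mj} + ∂_j g_{mi} - ∂_m g_{ij}); the metric is diagonal, so only the m = k term contributes.
Non-zero symbols (using the symmetry Γ^k_{ij} = Γ^k_{ji}):
Γ^r_{θ θ} = (1/2) g^{rr} (∂_θ g_{rθ} + ∂_θ g_{rθ} - ∂_r g_{θθ}) = (1/2)(1)((0) + (0) - (2*r)) = -r
Γ^θ_{r θ} = (1/2) g^{θθ} (∂_r g_{θθ} + ∂_θ g_{θr} - ∂_θ g_{rθ}) = (1/2)(1/r^2)((2*r) + (0) - (0)) = 1/r
All other Christoffel symbols are zero.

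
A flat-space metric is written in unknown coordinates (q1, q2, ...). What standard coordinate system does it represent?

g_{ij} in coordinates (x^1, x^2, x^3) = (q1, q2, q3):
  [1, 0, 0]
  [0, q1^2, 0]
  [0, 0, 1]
The line element ds^2 = dq1^2 + q1^2 dq2^2 + dq3^2 is dr^2 + r^2 dθ^2 + dz^2 with q1 = r, q2 = θ, q3 = z.
cylindrical coordinates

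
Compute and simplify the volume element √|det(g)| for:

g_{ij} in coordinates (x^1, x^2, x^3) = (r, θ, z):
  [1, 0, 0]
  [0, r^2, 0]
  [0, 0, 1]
det(g) = r^2
√|det(g)| = r
Volume element: dV = r dr dθ dz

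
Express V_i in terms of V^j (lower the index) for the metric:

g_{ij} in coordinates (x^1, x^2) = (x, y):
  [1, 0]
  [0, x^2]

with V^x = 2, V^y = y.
V_i = g_{ij} V^j:
V_x = (1)(2) + (0)(y) = 2
V_y = (0)(2) + (x^2)(y) = x^2*y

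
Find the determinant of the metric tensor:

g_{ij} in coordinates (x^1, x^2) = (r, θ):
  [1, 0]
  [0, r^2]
For a 2×2 metric: det(g) = g_{11}·g_{22} - g_{12}·g_{21}
= (1)·(r^2) - (0)·(0)
= r^2 - 0
det(g) = r^2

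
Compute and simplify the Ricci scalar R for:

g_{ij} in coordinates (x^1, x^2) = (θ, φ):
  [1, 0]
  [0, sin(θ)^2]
Non-zero Christoffel symbols (Γ^k_{ij} = Γ^k_{ji}):
Γ^θ_{φ φ} = -sin(2*θ)/2
Γ^φ_{θ φ} = 1/tan(θ)
Ricci tensor (R_{ij} = R^k_{ikj}): R_{θθ} = 1, R_{θφ} = 0, R_{φφ} = sin(θ)^2
Inverse metric: g^{θθ} = 1, g^{φφ} = 1/sin(θ)^2
R = g^{ij} R_{ij} = (1)(1) + (1/sin(θ)^2)(sin(θ)^2) = 2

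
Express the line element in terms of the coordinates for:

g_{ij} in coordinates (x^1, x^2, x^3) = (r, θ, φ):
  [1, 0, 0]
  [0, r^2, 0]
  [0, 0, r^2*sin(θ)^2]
ds^2 = g_{ij} dx^i dx^j; only the non-zero components contribute.
ds^2 = dr^2 + r^2 dθ^2 + r^2*sin(θ)^2 dφ^2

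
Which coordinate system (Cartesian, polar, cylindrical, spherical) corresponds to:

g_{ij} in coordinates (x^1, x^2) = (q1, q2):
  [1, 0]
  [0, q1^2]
The line element ds^2 = dq1^2 + q1^2 dq2^2 is dr^2 + r^2 dθ^2 with q1 = r, q2 = θ.
polar coordinates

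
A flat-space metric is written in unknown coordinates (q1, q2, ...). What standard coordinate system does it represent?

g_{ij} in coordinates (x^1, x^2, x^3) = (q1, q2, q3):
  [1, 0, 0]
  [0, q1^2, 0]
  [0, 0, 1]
The line element ds^2 = dq1^2 + q1^2 dq2^2 + dq3^2 is dr^2 + r^2 dθ^2 + dz^2 with q1 = r, q2 = θ, q3 = z.
cylindrical coordinates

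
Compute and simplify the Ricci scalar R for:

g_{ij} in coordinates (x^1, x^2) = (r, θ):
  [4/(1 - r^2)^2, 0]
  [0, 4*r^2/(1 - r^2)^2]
Non-zero Christoffel symbols (Γ^k_{ij} = Γ^k_{ji}):
Γ^r_{r r} = 2*r/(1 - r^2)
Γ^r_{θ θ} = (r^3 + r)/(r^2 - 1)
Γ^θ_{r θ} = (-r^2 - 1)/(r^3 - r)
Ricci tensor (R_{ij} = R^k_{ikj}): R_{rr} = -4/(r^2 - 1)^2, R_{rθ} = 0, R_{θθ} = -4*r^2/(r^2 - 1)^2
Inverse metric: g^{rr} = (1 - r^2)^2/4, g^{θθ} = (1 - r^2)^2/(4*r^2)
R = g^{ij} R_{ij} = ((1 - r^2)^2/4)(-4/(r^2 - 1)^2) + ((1 - r^2)^2/(4*r^2))(-4*r^2/(r^2 - 1)^2) = -2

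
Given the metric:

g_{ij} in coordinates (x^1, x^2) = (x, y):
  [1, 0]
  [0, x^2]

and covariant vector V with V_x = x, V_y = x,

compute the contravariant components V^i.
Inverse metric (diagonal): g^{xx} = 1, g^{yy} = 1/x^2
V^i = g^{ij} V_j:
V^x = (1)(x) + (0)(x) = x
V^y = (0)(x) + (1/x^2)(x) = 1/x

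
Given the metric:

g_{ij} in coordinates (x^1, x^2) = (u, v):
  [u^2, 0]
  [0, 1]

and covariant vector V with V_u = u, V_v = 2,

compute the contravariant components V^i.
Inverse metric (diagonal): g^{uu} = 1/u^2, g^{vv} = 1
V^i = g^{ij} V_j:
V^u = (1/u^2)(u) + (0)(2) = 1/u
V^v = (0)(u) + (1)(2) = 2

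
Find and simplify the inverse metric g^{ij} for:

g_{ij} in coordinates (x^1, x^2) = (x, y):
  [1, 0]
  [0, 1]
The metric is diagonal, so g^{ij} is diagonal with entries 1/g_{ii}: diag(1, 1).
g^{ij}:
  [1, 0]
  [0, 1]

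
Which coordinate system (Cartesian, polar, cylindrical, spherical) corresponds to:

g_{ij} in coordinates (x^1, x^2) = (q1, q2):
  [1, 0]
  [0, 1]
All components are constant and the metric is the identity, i.e. orthonormal rectilinear coordinates.
Cartesian (2D) coordinates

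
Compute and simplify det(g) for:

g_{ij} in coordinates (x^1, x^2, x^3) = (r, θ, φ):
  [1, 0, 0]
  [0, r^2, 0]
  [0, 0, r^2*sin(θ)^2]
Diagonal metric: det(g) = g_{11}·g_{22}·g_{33}
= (1)·(r^2)·(r^2*sin(θ)^2)
det(g) = r^4*sin(θ)^2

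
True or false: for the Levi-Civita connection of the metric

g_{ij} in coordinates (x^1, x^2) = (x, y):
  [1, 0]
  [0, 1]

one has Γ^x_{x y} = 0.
Γ^x_{x y} = (1/2) g^{xx} (∂_x g_{xy} + ∂_y g_{xx} - ∂_x g_{xy}) = (1/2)(1)((0) + (0) - (0)) = 0
This equals the proposed value 0.
True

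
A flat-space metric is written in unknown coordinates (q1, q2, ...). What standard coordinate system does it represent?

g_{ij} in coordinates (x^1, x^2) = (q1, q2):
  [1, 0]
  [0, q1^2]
The line element ds^2 = dq1^2 + q1^2 dq2^2 is dr^2 + r^2 dθ^2 with q1 = r, q2 = θ.
polar coordinates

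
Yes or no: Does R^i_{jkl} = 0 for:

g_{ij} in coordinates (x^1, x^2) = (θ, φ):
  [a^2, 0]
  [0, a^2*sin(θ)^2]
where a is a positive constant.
Non-zero Christoffel symbols:
Γ^θ_{φ φ} = -sin(2*θ)/2
Γ^φ_{θ φ} = 1/tan(θ)
Ricci tensor: R_{θθ} = 1, R_{θφ} = 0, R_{φφ} = sin(θ)^2
The Ricci tensor is non-zero, so the Riemann tensor is non-zero: not flat.
No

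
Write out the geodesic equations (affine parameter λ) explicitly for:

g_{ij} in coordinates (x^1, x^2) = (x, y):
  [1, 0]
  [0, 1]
Geodesic equation: d^2x^k/dλ^2 + Γ^k_{ij} (dx^i/dλ)(dx^j/dλ) = 0.
All Christoffel symbols vanish, so the geodesics are straight lines:
d^2x/dλ^2 = 0
d^2y/dλ^2 = 0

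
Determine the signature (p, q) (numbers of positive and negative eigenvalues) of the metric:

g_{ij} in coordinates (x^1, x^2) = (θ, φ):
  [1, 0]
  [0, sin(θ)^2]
The metric is diagonal, so its eigenvalues are the diagonal entries: 1, sin(θ)^2 (at a generic point, where coordinate-dependent entries are positive).
2 positive, 0 negative.
(2, 0) - Riemannian (positive definite)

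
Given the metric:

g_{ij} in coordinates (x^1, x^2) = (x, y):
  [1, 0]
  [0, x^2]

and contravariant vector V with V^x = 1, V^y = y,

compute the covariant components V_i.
V_i = g_{ij} V^j:
V_x = (1)(1) + (0)(y) = 1
V_y = (0)(1) + (x^2)(y) = x^2*y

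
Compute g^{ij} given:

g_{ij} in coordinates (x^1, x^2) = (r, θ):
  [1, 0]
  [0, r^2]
The metric is diagonal, so g^{ij} is diagonal with entries 1/g_{ii}: diag(1, 1/(r^2)).
g^{ij}:
  [1, 0]
  [0, 1/r^2]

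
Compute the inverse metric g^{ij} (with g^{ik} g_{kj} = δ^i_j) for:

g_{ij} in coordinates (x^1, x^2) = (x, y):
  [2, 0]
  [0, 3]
The metric is diagonal, so g^{ij} is diagonal with entries 1/g_{ii}: diag(1/2, 1/3).
g^{ij}:
  [1/2, 0]
  [0, 1/3]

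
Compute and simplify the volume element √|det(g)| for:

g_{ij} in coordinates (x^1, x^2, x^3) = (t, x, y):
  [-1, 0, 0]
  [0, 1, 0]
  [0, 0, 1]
det(g) = -1
√|det(g)| = 1
Volume element: dV = 1 dt dx dy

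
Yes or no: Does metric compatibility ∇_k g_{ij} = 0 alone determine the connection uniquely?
One also needs vanishing torsion; metric compatibility plus torsion-freeness singles out the Levi-Civita connection.
No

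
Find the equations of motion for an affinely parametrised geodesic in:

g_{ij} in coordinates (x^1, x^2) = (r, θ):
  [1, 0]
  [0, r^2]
Geodesic equation: d^2x^k/dλ^2 + Γ^k_{ij} (dx^i/dλ)(dx^j/dλ) = 0.
Non-zero Christoffel symbols:
Γ^r_{θ θ} = -r
Γ^θ_{r θ} = 1/r
Substituting (the symmetric pair Γ^k_{ij}, Γ^k_{ji} combines into a factor 2):
d^2r/dλ^2 - r (dθ/dλ)^2 = 0
d^2θ/dλ^2 + (2/r) (dr/dλ)(dθ/dλ) = 0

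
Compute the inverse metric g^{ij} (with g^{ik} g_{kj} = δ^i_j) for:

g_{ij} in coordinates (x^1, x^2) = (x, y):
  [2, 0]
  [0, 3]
The metric is diagonal, so g^{ij} is diagonal with entries 1/g_{ii}: diag(1/2, 1/3).
g^{ij}:
  [1/2, 0]
  [0, 1/3]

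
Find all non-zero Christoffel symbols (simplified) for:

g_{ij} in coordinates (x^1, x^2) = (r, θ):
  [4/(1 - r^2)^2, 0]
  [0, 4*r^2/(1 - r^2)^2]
Using Γ^k_{ij} = (1/2) g^{km} (∂_i g_{mj} + ∂_j g_{mi} - ∂_m g_{ij}); the metric is diagonal, so only the m = k term contributes.
Non-zero symbols (using the symmetry Γ^k_{ij} = Γ^k_{ji}):
Γ^r_{r r} = (1/2) g^{rr} (∂_r g_{rr} + ∂_r g_{rr} - ∂_r g_{rr}) = (1/2)((1 - r^2)^2/4)((16*r/(1 - r^2)^3) + (16*r/(1 - r^2)^3) - (16*r/(1 - r^2)^3)) = 2*r/(1 - r^2)
Γ^r_{θ θ} = (1/2) g^{rr} (∂_θ g_{rθ} + ∂_θ g_{rθ} - ∂_r g_{θθ}) = (1/2)((1 - r^2)^2/4)((0) + (0) - (-8*(r^3 + r)/(r^2 - 1)^3)) = (r^3 + r)/(r^2 - 1)
Γ^θ_{r θ} = (1/2) g^{θθ} (∂_r g_{θθ} + ∂_θ g_{θr} - ∂_θ g_{rθ}) = (1/2)((1 - r^2)^2/(4*r^2))((-8*(r^3 + r)/(r^2 - 1)^3) + (0) - (0)) = (-r^2 - 1)/(r^3 - r)
All other Christoffel symbols are zero.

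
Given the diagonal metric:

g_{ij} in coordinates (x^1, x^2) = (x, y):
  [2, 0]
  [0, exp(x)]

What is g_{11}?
With x^1 = x, x^2 = y, g_{11} = g_{xx} is the row-1, column-1 entry of the matrix.
g_{11} = 2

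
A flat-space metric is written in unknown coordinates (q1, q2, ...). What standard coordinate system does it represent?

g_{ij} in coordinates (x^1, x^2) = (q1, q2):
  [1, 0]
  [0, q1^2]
The line element ds^2 = dq1^2 + q1^2 dq2^2 is dr^2 + r^2 dθ^2 with q1 = r, q2 = θ.
polar coordinates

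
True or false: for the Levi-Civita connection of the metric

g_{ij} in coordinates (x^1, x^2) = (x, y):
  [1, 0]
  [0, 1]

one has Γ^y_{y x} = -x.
Γ^y_{y x} = (1/2) g^{yy} (∂_y g_{yx} + ∂_x g_{yy} - ∂_y g_{yx}) = (1/2)(1)((0) + (0) - (0)) = 0
This differs from the proposed value -x.
False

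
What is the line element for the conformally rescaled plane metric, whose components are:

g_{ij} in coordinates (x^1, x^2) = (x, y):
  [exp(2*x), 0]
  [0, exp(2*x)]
ds^2 = g_{ij} dx^i dx^j; only the non-zero components contribute.
ds^2 = exp(2*x) dx^2 + exp(2*x) dy^2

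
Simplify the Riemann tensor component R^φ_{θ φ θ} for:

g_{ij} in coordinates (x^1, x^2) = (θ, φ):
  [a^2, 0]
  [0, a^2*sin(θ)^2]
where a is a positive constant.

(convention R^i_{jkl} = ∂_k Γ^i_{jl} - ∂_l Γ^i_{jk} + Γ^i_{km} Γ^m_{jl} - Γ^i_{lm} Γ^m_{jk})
Non-zero Christoffel symbols (Γ^k_{ij} = Γ^k_{ji}):
Γ^θ_{φ φ} = -sin(2*θ)/2
Γ^φ_{θ φ} = 1/tan(θ)
R^φ_{θ φ θ} = ∂_φ Γ^φ_{θ θ} - ∂_θ Γ^φ_{θ φ} + Γ^φ_{φ m} Γ^m_{θ θ} - Γ^φ_{θ m} Γ^m_{θ φ}
  = (0) - (-1/sin(θ)^2) + (0) - (1/tan(θ)^2) = 1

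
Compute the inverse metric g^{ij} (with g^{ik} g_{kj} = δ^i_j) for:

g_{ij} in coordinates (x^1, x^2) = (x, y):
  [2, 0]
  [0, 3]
The metric is diagonal, so g^{ij} is diagonal with entries 1/g_{ii}: diag(1/2, 1/3).
g^{ij}:
  [1/2, 0]
  [0, 1/3]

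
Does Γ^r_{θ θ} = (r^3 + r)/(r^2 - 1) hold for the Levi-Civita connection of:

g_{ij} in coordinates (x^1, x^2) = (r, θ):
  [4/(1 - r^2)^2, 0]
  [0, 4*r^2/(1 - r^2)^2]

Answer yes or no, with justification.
Γ^r_{θ θ} = (1/2) g^{rr} (∂_θ g_{rθ} + ∂_θ g_{rθ} - ∂_r g_{θθ}) = (1/2)((1 - r^2)^2/4)((0) + (0) - (-8*(r^3 + r)/(r^2 - 1)^3)) = (r^3 + r)/(r^2 - 1)
This equals the proposed value (r^3 + r)/(r^2 - 1).
Yes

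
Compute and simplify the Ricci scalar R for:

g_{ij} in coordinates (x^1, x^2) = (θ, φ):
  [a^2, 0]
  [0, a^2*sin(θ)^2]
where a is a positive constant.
Non-zero Christoffel symbols (Γ^k_{ij} = Γ^k_{ji}):
Γ^θ_{φ φ} = -sin(2*θ)/2
Γ^φ_{θ φ} = 1/tan(θ)
Ricci tensor (R_{ij} = R^k_{ikj}): R_{θθ} = 1, R_{θφ} = 0, R_{φφ} = sin(θ)^2
Inverse metric: g^{θθ} = 1/a^2, g^{φφ} = 1/(a^2*sin(θ)^2)
R = g^{ij} R_{ij} = (1/a^2)(1) + (1/(a^2*sin(θ)^2))(sin(θ)^2) = 2/a^2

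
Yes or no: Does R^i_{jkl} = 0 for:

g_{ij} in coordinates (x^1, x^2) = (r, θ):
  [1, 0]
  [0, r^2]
Non-zero Christoffel symbols:
Γ^r_{θ θ} = -r
Γ^θ_{r θ} = 1/r
Ricci tensor: R_{rr} = 0, R_{rθ} = 0, R_{θθ} = 0
All R_{ij} vanish; in 2 dimensions the Riemann tensor is fully determined by the Ricci tensor, so R^i_{jkl} = 0: the metric is flat (curvilinear coordinates on flat space).
Yes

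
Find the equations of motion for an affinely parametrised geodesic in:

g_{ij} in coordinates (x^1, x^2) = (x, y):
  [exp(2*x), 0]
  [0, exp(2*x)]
Geodesic equation: d^2x^k/dλ^2 + Γ^k_{ij} (dx^i/dλ)(dx^j/dλ) = 0.
Non-zero Christoffel symbols:
Γ^x_{x x} = 1
Γ^x_{y y} = -1
Γ^y_{x y} = 1
Substituting (the symmetric pair Γ^k_{ij}, Γ^k_{ji} combines into a factor 2):
d^2x/dλ^2 + (dx/dλ)^2 - (dy/dλ)^2 = 0
d^2y/dλ^2 + 2 (dx/dλ)(dy/dλ) = 0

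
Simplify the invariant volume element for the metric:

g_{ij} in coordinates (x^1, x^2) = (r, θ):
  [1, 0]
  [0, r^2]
det(g) = r^2
√|det(g)| = r
Volume element: dV = r dr dθ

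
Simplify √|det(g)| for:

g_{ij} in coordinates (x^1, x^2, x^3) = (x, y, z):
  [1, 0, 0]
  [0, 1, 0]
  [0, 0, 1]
det(g) = 1
√|det(g)| = 1
Volume element: dV = 1 dx dy dz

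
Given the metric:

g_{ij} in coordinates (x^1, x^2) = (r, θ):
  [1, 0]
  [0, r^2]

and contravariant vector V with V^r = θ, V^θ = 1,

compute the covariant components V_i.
V_i = g_{ij} V^j:
V_r = (1)(θ) + (0)(1) = θ
V_θ = (0)(θ) + (r^2)(1) = r^2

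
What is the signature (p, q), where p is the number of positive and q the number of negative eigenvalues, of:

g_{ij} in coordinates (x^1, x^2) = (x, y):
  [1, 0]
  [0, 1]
The metric is diagonal, so its eigenvalues are the diagonal entries: 1, 1 (at a generic point, where coordinate-dependent entries are positive).
2 positive, 0 negative.
(2, 0) - Riemannian (positive definite)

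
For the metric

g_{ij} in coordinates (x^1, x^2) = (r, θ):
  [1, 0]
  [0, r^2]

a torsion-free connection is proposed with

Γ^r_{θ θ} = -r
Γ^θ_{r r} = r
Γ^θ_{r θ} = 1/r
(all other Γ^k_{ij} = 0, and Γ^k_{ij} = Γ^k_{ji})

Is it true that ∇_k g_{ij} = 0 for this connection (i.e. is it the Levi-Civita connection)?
Using ∇_k g_{ij} = ∂_k g_{ij} - Γ^m_{ki} g_{mj} - Γ^m_{kj} g_{im}:
∇_r g_{rθ} = (0) - (r^3) - (0) = -r^3 ≠ 0
So the connection is not metric compatible (it is not the Levi-Civita connection).
No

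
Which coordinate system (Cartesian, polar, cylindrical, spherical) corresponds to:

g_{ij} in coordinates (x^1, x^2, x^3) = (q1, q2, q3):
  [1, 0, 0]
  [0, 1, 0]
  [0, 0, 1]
All components are constant and the metric is the identity, i.e. orthonormal rectilinear coordinates.
Cartesian (3D) coordinates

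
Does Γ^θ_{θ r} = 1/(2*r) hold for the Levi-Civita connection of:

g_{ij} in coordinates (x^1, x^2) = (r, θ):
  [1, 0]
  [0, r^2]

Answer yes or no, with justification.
Γ^θ_{θ r} = (1/2) g^{θθ} (∂_θ g_{θr} + ∂_r g_{θθ} - ∂_θ g_{θr}) = (1/2)(1/r^2)((0) + (2*r) - (0)) = 1/r
This differs from the proposed value 1/(2*r).
No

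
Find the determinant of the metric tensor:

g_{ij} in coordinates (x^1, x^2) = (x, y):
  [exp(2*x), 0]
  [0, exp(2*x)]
For a 2×2 metric: det(g) = g_{11}·g_{22} - g_{12}·g_{21}
= (exp(2*x))·(exp(2*x)) - (0)·(0)
= exp(4*x) - 0
det(g) = exp(4*x)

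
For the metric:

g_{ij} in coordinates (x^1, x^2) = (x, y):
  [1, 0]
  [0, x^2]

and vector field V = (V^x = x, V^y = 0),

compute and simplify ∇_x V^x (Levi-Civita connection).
Non-zero Christoffel symbols:
Γ^x_{y y} = -x
Γ^y_{x y} = 1/x
∇_x V^x = ∂_x V^x + Γ^x_{x j} V^j
  = (1) + (0)(x) + (0)(0)
  = 1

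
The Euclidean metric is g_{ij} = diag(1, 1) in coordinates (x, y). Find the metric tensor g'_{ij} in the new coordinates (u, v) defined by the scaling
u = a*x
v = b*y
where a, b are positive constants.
Invert the transformation: x = u/a, y = v/b
g'_{ij} = (∂x^k/∂x'^i)(∂x^l/∂x'^j) g_{kl}; with g_{kl} = δ_{kl} this is Σ_k (∂x^k/∂x'^i)(∂x^k/∂x'^j).
Jacobian: ∂x/∂u = 1/a, ∂x/∂v = 0, ∂y/∂u = 0, ∂y/∂v = 1/b
g'_{uu} = (1/a)(1/a) + (0)(0) = 1/a^2
g'_{uv} = (1/a)(0) + (0)(1/b) = 0
g'_{vv} = (0)(0) + (1/b)(1/b) = 1/b^2
g'_{ij} = diag(1/a^2, 1/b^2)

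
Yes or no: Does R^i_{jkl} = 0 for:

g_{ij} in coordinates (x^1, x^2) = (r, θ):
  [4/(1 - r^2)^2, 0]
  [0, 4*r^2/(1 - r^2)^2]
Non-zero Christoffel symbols:
Γ^r_{r r} = 2*r/(1 - r^2)
Γ^r_{θ θ} = (r^3 + r)/(r^2 - 1)
Γ^θ_{r θ} = (-r^2 - 1)/(r^3 - r)
Ricci tensor: R_{rr} = -4/(r^2 - 1)^2, R_{rθ} = 0, R_{θθ} = -4*r^2/(r^2 - 1)^2
The Ricci tensor is non-zero, so the Riemann tensor is non-zero: not flat.
No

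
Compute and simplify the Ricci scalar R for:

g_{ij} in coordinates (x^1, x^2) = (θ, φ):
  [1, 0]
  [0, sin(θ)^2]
Non-zero Christoffel symbols (Γ^k_{ij} = Γ^k_{ji}):
Γ^θ_{φ φ} = -sin(2*θ)/2
Γ^φ_{θ φ} = 1/tan(θ)
Ricci tensor (R_{ij} = R^k_{ikj}): R_{θθ} = 1, R_{θφ} = 0, R_{φφ} = sin(θ)^2
Inverse metric: g^{θθ} = 1, g^{φφ} = 1/sin(θ)^2
R = g^{ij} R_{ij} = (1)(1) + (1/sin(θ)^2)(sin(θ)^2) = 2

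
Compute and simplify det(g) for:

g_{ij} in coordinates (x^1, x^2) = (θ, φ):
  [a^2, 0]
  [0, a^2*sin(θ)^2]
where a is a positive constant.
For a 2×2 metric: det(g) = g_{11}·g_{22} - g_{12}·g_{21}
= (a^2)·(a^2*sin(θ)^2) - (0)·(0)
= a^4*sin(θ)^2 - 0
det(g) = a^4*sin(θ)^2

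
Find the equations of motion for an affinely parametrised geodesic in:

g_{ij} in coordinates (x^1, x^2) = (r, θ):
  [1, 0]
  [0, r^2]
Geodesic equation: d^2x^k/dλ^2 + Γ^k_{ij} (dx^i/dλ)(dx^j/dλ) = 0.
Non-zero Christoffel symbols:
Γ^r_{θ θ} = -r
Γ^θ_{r θ} = 1/r
Substituting (the symmetric pair Γ^k_{ij}, Γ^k_{ji} combines into a factor 2):
d^2r/dλ^2 - r (dθ/dλ)^2 = 0
d^2θ/dλ^2 + (2/r) (dr/dλ)(dθ/dλ) = 0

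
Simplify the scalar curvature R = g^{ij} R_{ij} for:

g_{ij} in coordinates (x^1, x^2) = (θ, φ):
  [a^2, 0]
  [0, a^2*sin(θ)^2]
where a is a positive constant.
Non-zero Christoffel symbols (Γ^k_{ij} = Γ^k_{ji}):
Γ^θ_{φ φ} = -sin(2*θ)/2
Γ^φ_{θ φ} = 1/tan(θ)
Ricci tensor (R_{ij} = R^k_{ikj}): R_{θθ} = 1, R_{θφ} = 0, R_{φφ} = sin(θ)^2
Inverse metric: g^{θθ} = 1/a^2, g^{φφ} = 1/(a^2*sin(θ)^2)
R = g^{ij} R_{ij} = (1/a^2)(1) + (1/(a^2*sin(θ)^2))(sin(θ)^2) = 2/a^2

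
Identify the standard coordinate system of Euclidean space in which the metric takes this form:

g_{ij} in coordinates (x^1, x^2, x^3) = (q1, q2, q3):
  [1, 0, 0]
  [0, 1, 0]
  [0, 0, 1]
All components are constant and the metric is the identity, i.e. orthonormal rectilinear coordinates.
Cartesian (3D) coordinates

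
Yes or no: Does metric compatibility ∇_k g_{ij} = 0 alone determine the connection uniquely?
One also needs vanishing torsion; metric compatibility plus torsion-freeness singles out the Levi-Civita connection.
No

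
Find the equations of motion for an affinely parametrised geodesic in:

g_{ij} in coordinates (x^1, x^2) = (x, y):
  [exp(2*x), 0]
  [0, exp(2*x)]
Geodesic equation: d^2x^k/dλ^2 + Γ^k_{ij} (dx^i/dλ)(dx^j/dλ) = 0.
Non-zero Christoffel symbols:
Γ^x_{x x} = 1
Γ^x_{y y} = -1
Γ^y_{x y} = 1
Substituting (the symmetric pair Γ^k_{ij}, Γ^k_{ji} combines into a factor 2):
d^2x/dλ^2 + (dx/dλ)^2 - (dy/dλ)^2 = 0
d^2y/dλ^2 + 2 (dx/dλ)(dy/dλ) = 0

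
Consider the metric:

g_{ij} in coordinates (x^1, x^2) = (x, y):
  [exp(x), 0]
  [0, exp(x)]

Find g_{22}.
With x^1 = x, x^2 = y, g_{22} = g_{yy} is the row-2, column-2 entry of the matrix.
g_{22} = exp(x)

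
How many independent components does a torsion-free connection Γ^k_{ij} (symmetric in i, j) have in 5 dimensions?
Γ^k_{ij} has n choices for the upper index and n(n+1)/2 independent symmetric lower index pairs.
Total = 5 × 5×6/2 = 5 × 15 = 75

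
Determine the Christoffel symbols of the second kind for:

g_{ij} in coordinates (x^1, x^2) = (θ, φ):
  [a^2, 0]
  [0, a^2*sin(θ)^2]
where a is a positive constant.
Using Γ^k_{ij} = (1/2) g^{km} (∂_i g_{mj} + ∂_j g_{mi} - ∂_m g_{ij}); the metric is diagonal, so only the m = k term contributes.
Non-zero symbols (using the symmetry Γ^k_{ij} = Γ^k_{ji}):
Γ^θ_{φ φ} = (1/2) g^{θθ} (∂_φ g_{θφ} + ∂_φ g_{θφ} - ∂_θ g_{φφ}) = (1/2)(1/a^2)((0) + (0) - (a^2*sin(2*θ))) = -sin(2*θ)/2
Γ^φ_{θ φ} = (1/2) g^{φφ} (∂_θ g_{φφ} + ∂_φ g_{φθ} - ∂_φ g_{θφ}) = (1/2)(1/(a^2*sin(θ)^2))((a^2*sin(2*θ)) + (0) - (0)) = 1/tan(θ)
All other Christoffel symbols are zero.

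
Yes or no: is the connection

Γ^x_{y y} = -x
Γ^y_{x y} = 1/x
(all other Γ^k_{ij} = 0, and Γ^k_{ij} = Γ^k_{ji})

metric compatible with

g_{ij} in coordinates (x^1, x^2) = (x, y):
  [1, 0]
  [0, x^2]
Using ∇_k g_{ij} = ∂_k g_{ij} - Γ^m_{ki} g_{mj} - Γ^m_{kj} g_{im}:
e.g. ∇_x g_{yy} = (2*x) - (x) - (x) = 0
Every component ∇_k g_{ij} vanishes: the connection is metric compatible.
Yes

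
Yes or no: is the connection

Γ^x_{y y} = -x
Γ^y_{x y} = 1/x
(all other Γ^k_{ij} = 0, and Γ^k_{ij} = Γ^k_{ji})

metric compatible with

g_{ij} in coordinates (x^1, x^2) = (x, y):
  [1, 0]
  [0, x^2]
Using ∇_k g_{ij} = ∂_k g_{ij} - Γ^m_{ki} g_{mj} - Γ^m_{kj} g_{im}:
e.g. ∇_x g_{yy} = (2*x) - (x) - (x) = 0
Every component ∇_k g_{ij} vanishes: the connection is metric compatible.
Yes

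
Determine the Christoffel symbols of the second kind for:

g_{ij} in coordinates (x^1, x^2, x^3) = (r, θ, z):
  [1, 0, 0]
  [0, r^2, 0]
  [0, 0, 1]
Using Γ^k_{ij} = (1/2) g^{km} (∂_i g_{mj} + ∂_j g_{mi} - ∂_m g_{ij}); the metric is diagonal, so only the m = k term contributes.
Non-zero symbols (using the symmetry Γ^k_{ij} = Γ^k_{ji}):
Γ^r_{θ θ} = (1/2) g^{rr} (∂_θ g_{rθ} + ∂_θ g_{rθ} - ∂_r g_{θθ}) = (1/2)(1)((0) + (0) - (2*r)) = -r
Γ^θ_{r θ} = (1/2) g^{θθ} (∂_r g_{θθ} + ∂_θ g_{θr} - ∂_θ g_{rθ}) = (1/2)(1/r^2)((2*r) + (0) - (0)) = 1/r
All other Christoffel symbols are zero.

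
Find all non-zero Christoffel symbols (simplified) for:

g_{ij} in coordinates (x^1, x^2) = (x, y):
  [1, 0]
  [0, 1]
Using Γ^k_{ij} = (1/2) g^{km} (∂_i g_{mj} + ∂_j g_{mi} - ∂_m g_{ij}); the metric is diagonal, so only the m = k term contributes.
Every metric component is constant, so all ∂_m g_{ij} = 0 and every Christoffel symbol vanishes.
All Christoffel symbols are zero.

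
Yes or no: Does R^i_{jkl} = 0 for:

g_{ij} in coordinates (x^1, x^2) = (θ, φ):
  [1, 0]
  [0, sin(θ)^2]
Non-zero Christoffel symbols:
Γ^θ_{φ φ} = -sin(2*θ)/2
Γ^φ_{θ φ} = 1/tan(θ)
Ricci tensor: R_{θθ} = 1, R_{θφ} = 0, R_{φφ} = sin(θ)^2
The Ricci tensor is non-zero, so the Riemann tensor is non-zero: not flat.
No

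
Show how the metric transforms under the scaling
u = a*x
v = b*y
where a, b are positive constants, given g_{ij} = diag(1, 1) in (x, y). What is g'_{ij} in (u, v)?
Invert the transformation: x = u/a, y = v/b
g'_{ij} = (∂x^k/∂x'^i)(∂x^l/∂x'^j) g_{kl}; with g_{kl} = δ_{kl} this is Σ_k (∂x^k/∂x'^i)(∂x^k/∂x'^j).
Jacobian: ∂x/∂u = 1/a, ∂x/∂v = 0, ∂y/∂u = 0, ∂y/∂v = 1/b
g'_{uu} = (1/a)(1/a) + (0)(0) = 1/a^2
g'_{uv} = (1/a)(0) + (0)(1/b) = 0
g'_{vv} = (0)(0) + (1/b)(1/b) = 1/b^2
g'_{ij} = diag(1/a^2, 1/b^2)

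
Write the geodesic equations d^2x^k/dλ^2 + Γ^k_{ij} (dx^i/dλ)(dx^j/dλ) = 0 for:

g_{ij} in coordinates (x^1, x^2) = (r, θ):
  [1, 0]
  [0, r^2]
Geodesic equation: d^2x^k/dλ^2 + Γ^k_{ij} (dx^i/dλ)(dx^j/dλ) = 0.
Non-zero Christoffel symbols:
Γ^r_{θ θ} = -r
Γ^θ_{r θ} = 1/r
Substituting (the symmetric pair Γ^k_{ij}, Γ^k_{ji} combines into a factor 2):
d^2r/dλ^2 - r (dθ/dλ)^2 = 0
d^2θ/dλ^2 + (2/r) (dr/dλ)(dθ/dλ) = 0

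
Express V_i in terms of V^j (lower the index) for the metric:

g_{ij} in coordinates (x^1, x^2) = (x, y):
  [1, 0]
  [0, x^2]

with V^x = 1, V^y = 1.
V_i = g_{ij} V^j:
V_x = (1)(1) + (0)(1) = 1
V_y = (0)(1) + (x^2)(1) = x^2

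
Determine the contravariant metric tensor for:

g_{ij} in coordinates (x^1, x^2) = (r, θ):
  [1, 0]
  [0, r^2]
The metric is diagonal, so g^{ij} is diagonal with entries 1/g_{ii}: diag(1, 1/(r^2)).
g^{ij}:
  [1, 0]
  [0, 1/r^2]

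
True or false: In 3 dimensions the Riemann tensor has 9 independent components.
n^2(n^2-1)/12 = 9·8/12 = 6 independent components for n = 3.
False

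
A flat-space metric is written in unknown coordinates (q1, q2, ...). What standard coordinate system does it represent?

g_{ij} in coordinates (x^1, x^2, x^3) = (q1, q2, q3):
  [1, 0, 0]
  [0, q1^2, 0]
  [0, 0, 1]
The line element ds^2 = dq1^2 + q1^2 dq2^2 + dq3^2 is dr^2 + r^2 dθ^2 + dz^2 with q1 = r, q2 = θ, q3 = z.
cylindrical coordinates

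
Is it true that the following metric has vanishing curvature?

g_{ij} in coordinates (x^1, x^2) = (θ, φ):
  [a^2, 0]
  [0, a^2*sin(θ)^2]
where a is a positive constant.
Non-zero Christoffel symbols:
Γ^θ_{φ φ} = -sin(2*θ)/2
Γ^φ_{θ φ} = 1/tan(θ)
Ricci tensor: R_{θθ} = 1, R_{θφ} = 0, R_{φφ} = sin(θ)^2
The Ricci tensor is non-zero, so the Riemann tensor is non-zero: not flat.
No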